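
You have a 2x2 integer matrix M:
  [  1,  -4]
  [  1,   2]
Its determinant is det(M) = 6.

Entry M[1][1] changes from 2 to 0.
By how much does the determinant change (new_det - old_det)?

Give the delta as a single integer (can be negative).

Cofactor C_11 = 1
Entry delta = 0 - 2 = -2
Det delta = entry_delta * cofactor = -2 * 1 = -2

Answer: -2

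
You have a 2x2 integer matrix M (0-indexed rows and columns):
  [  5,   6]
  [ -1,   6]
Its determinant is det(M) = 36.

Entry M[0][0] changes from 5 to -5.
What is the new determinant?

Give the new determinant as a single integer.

Answer: -24

Derivation:
det is linear in row 0: changing M[0][0] by delta changes det by delta * cofactor(0,0).
Cofactor C_00 = (-1)^(0+0) * minor(0,0) = 6
Entry delta = -5 - 5 = -10
Det delta = -10 * 6 = -60
New det = 36 + -60 = -24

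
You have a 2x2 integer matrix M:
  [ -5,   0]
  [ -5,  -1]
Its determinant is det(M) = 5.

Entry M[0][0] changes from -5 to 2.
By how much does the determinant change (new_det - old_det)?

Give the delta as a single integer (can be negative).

Cofactor C_00 = -1
Entry delta = 2 - -5 = 7
Det delta = entry_delta * cofactor = 7 * -1 = -7

Answer: -7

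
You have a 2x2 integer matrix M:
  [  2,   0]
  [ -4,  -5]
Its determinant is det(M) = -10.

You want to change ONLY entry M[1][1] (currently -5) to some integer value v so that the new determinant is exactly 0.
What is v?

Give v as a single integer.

det is linear in entry M[1][1]: det = old_det + (v - -5) * C_11
Cofactor C_11 = 2
Want det = 0: -10 + (v - -5) * 2 = 0
  (v - -5) = 10 / 2 = 5
  v = -5 + (5) = 0

Answer: 0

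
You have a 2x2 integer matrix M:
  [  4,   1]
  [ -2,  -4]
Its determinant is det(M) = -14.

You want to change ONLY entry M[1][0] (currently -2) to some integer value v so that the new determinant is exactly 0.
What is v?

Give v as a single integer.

Answer: -16

Derivation:
det is linear in entry M[1][0]: det = old_det + (v - -2) * C_10
Cofactor C_10 = -1
Want det = 0: -14 + (v - -2) * -1 = 0
  (v - -2) = 14 / -1 = -14
  v = -2 + (-14) = -16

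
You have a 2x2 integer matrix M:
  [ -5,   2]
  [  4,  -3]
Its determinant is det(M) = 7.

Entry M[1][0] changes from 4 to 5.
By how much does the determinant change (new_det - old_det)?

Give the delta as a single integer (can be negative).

Answer: -2

Derivation:
Cofactor C_10 = -2
Entry delta = 5 - 4 = 1
Det delta = entry_delta * cofactor = 1 * -2 = -2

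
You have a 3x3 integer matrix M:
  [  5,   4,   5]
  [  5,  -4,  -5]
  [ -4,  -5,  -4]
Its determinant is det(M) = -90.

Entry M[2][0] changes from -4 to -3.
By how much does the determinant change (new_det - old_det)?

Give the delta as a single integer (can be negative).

Cofactor C_20 = 0
Entry delta = -3 - -4 = 1
Det delta = entry_delta * cofactor = 1 * 0 = 0

Answer: 0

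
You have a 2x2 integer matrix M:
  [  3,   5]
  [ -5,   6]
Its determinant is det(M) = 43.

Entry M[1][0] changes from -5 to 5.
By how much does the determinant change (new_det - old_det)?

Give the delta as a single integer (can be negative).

Cofactor C_10 = -5
Entry delta = 5 - -5 = 10
Det delta = entry_delta * cofactor = 10 * -5 = -50

Answer: -50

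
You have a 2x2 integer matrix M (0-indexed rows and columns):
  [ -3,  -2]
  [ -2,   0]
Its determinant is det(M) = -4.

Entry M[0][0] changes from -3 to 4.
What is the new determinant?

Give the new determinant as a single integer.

det is linear in row 0: changing M[0][0] by delta changes det by delta * cofactor(0,0).
Cofactor C_00 = (-1)^(0+0) * minor(0,0) = 0
Entry delta = 4 - -3 = 7
Det delta = 7 * 0 = 0
New det = -4 + 0 = -4

Answer: -4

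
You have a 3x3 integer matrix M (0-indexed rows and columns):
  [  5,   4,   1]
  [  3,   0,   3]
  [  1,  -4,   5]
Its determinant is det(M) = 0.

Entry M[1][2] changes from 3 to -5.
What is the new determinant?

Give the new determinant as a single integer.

det is linear in row 1: changing M[1][2] by delta changes det by delta * cofactor(1,2).
Cofactor C_12 = (-1)^(1+2) * minor(1,2) = 24
Entry delta = -5 - 3 = -8
Det delta = -8 * 24 = -192
New det = 0 + -192 = -192

Answer: -192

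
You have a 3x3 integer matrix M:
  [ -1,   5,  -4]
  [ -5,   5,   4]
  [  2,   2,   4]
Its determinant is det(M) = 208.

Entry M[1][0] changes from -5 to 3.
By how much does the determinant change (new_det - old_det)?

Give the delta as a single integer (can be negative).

Answer: -224

Derivation:
Cofactor C_10 = -28
Entry delta = 3 - -5 = 8
Det delta = entry_delta * cofactor = 8 * -28 = -224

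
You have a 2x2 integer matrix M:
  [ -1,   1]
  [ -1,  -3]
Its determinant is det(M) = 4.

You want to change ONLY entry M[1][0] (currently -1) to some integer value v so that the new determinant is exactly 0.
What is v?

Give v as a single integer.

det is linear in entry M[1][0]: det = old_det + (v - -1) * C_10
Cofactor C_10 = -1
Want det = 0: 4 + (v - -1) * -1 = 0
  (v - -1) = -4 / -1 = 4
  v = -1 + (4) = 3

Answer: 3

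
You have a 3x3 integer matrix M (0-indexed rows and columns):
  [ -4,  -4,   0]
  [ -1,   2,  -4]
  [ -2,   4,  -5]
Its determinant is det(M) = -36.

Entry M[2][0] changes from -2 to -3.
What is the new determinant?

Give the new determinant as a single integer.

det is linear in row 2: changing M[2][0] by delta changes det by delta * cofactor(2,0).
Cofactor C_20 = (-1)^(2+0) * minor(2,0) = 16
Entry delta = -3 - -2 = -1
Det delta = -1 * 16 = -16
New det = -36 + -16 = -52

Answer: -52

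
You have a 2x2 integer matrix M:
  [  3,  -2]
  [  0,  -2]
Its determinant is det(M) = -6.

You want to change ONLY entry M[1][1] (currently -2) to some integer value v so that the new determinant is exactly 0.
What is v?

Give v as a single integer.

Answer: 0

Derivation:
det is linear in entry M[1][1]: det = old_det + (v - -2) * C_11
Cofactor C_11 = 3
Want det = 0: -6 + (v - -2) * 3 = 0
  (v - -2) = 6 / 3 = 2
  v = -2 + (2) = 0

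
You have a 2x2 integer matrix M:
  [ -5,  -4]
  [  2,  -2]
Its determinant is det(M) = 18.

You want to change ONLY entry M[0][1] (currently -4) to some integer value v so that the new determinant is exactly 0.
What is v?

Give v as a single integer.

Answer: 5

Derivation:
det is linear in entry M[0][1]: det = old_det + (v - -4) * C_01
Cofactor C_01 = -2
Want det = 0: 18 + (v - -4) * -2 = 0
  (v - -4) = -18 / -2 = 9
  v = -4 + (9) = 5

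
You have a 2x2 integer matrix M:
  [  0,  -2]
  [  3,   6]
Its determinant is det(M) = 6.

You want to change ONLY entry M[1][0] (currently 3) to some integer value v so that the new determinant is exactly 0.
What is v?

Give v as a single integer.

Answer: 0

Derivation:
det is linear in entry M[1][0]: det = old_det + (v - 3) * C_10
Cofactor C_10 = 2
Want det = 0: 6 + (v - 3) * 2 = 0
  (v - 3) = -6 / 2 = -3
  v = 3 + (-3) = 0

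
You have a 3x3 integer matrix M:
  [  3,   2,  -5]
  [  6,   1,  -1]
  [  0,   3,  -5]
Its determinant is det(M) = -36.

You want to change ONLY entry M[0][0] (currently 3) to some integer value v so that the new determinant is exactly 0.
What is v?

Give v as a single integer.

Answer: -15

Derivation:
det is linear in entry M[0][0]: det = old_det + (v - 3) * C_00
Cofactor C_00 = -2
Want det = 0: -36 + (v - 3) * -2 = 0
  (v - 3) = 36 / -2 = -18
  v = 3 + (-18) = -15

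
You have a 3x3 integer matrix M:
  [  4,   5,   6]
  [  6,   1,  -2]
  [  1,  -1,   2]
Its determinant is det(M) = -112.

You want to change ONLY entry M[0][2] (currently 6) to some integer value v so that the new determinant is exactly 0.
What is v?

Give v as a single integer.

Answer: -10

Derivation:
det is linear in entry M[0][2]: det = old_det + (v - 6) * C_02
Cofactor C_02 = -7
Want det = 0: -112 + (v - 6) * -7 = 0
  (v - 6) = 112 / -7 = -16
  v = 6 + (-16) = -10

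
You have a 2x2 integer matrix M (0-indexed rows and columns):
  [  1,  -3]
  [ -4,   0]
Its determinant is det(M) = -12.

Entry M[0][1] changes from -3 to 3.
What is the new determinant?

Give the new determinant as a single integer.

det is linear in row 0: changing M[0][1] by delta changes det by delta * cofactor(0,1).
Cofactor C_01 = (-1)^(0+1) * minor(0,1) = 4
Entry delta = 3 - -3 = 6
Det delta = 6 * 4 = 24
New det = -12 + 24 = 12

Answer: 12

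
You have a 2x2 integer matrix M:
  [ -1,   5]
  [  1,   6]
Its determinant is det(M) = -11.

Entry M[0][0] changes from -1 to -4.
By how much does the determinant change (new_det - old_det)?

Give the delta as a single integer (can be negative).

Answer: -18

Derivation:
Cofactor C_00 = 6
Entry delta = -4 - -1 = -3
Det delta = entry_delta * cofactor = -3 * 6 = -18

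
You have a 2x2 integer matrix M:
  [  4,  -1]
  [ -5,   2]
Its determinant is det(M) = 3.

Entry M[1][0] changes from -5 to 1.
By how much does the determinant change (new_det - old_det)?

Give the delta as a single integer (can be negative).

Cofactor C_10 = 1
Entry delta = 1 - -5 = 6
Det delta = entry_delta * cofactor = 6 * 1 = 6

Answer: 6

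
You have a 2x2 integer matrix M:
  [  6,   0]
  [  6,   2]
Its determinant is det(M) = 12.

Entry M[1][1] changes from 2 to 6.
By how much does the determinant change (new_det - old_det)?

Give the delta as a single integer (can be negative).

Cofactor C_11 = 6
Entry delta = 6 - 2 = 4
Det delta = entry_delta * cofactor = 4 * 6 = 24

Answer: 24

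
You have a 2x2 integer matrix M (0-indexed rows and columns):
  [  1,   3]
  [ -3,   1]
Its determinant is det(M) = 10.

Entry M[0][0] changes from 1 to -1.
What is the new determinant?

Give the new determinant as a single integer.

det is linear in row 0: changing M[0][0] by delta changes det by delta * cofactor(0,0).
Cofactor C_00 = (-1)^(0+0) * minor(0,0) = 1
Entry delta = -1 - 1 = -2
Det delta = -2 * 1 = -2
New det = 10 + -2 = 8

Answer: 8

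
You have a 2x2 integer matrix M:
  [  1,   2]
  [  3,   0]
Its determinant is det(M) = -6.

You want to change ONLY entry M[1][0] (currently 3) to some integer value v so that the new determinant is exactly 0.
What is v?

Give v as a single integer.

Answer: 0

Derivation:
det is linear in entry M[1][0]: det = old_det + (v - 3) * C_10
Cofactor C_10 = -2
Want det = 0: -6 + (v - 3) * -2 = 0
  (v - 3) = 6 / -2 = -3
  v = 3 + (-3) = 0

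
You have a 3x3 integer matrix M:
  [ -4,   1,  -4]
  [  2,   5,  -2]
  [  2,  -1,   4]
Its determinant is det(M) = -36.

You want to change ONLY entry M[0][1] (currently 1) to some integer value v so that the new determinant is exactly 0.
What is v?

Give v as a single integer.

Answer: -2

Derivation:
det is linear in entry M[0][1]: det = old_det + (v - 1) * C_01
Cofactor C_01 = -12
Want det = 0: -36 + (v - 1) * -12 = 0
  (v - 1) = 36 / -12 = -3
  v = 1 + (-3) = -2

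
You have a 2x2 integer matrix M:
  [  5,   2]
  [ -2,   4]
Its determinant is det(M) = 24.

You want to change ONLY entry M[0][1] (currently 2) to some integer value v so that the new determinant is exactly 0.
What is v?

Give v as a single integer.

det is linear in entry M[0][1]: det = old_det + (v - 2) * C_01
Cofactor C_01 = 2
Want det = 0: 24 + (v - 2) * 2 = 0
  (v - 2) = -24 / 2 = -12
  v = 2 + (-12) = -10

Answer: -10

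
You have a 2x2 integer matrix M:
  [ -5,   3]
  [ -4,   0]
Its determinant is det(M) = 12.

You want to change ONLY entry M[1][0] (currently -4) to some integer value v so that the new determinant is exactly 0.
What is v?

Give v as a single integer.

Answer: 0

Derivation:
det is linear in entry M[1][0]: det = old_det + (v - -4) * C_10
Cofactor C_10 = -3
Want det = 0: 12 + (v - -4) * -3 = 0
  (v - -4) = -12 / -3 = 4
  v = -4 + (4) = 0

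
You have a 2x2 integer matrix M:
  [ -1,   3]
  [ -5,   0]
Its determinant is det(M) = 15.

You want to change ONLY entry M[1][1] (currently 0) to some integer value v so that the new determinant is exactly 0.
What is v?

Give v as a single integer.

det is linear in entry M[1][1]: det = old_det + (v - 0) * C_11
Cofactor C_11 = -1
Want det = 0: 15 + (v - 0) * -1 = 0
  (v - 0) = -15 / -1 = 15
  v = 0 + (15) = 15

Answer: 15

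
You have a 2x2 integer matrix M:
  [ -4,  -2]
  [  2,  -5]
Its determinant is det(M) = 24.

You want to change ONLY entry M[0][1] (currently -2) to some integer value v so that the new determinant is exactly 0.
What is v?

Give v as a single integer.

det is linear in entry M[0][1]: det = old_det + (v - -2) * C_01
Cofactor C_01 = -2
Want det = 0: 24 + (v - -2) * -2 = 0
  (v - -2) = -24 / -2 = 12
  v = -2 + (12) = 10

Answer: 10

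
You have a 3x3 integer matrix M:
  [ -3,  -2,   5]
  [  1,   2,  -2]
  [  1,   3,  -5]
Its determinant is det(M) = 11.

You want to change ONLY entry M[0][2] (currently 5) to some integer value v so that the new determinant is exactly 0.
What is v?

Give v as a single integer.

det is linear in entry M[0][2]: det = old_det + (v - 5) * C_02
Cofactor C_02 = 1
Want det = 0: 11 + (v - 5) * 1 = 0
  (v - 5) = -11 / 1 = -11
  v = 5 + (-11) = -6

Answer: -6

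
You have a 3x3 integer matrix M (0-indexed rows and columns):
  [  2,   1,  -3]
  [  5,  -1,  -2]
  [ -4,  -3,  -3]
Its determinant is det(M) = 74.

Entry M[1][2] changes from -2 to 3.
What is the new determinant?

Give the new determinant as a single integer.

det is linear in row 1: changing M[1][2] by delta changes det by delta * cofactor(1,2).
Cofactor C_12 = (-1)^(1+2) * minor(1,2) = 2
Entry delta = 3 - -2 = 5
Det delta = 5 * 2 = 10
New det = 74 + 10 = 84

Answer: 84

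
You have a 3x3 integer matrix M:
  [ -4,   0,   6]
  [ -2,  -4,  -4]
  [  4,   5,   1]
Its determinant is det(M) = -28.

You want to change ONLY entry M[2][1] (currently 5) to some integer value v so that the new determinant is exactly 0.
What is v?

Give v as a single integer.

Answer: 4

Derivation:
det is linear in entry M[2][1]: det = old_det + (v - 5) * C_21
Cofactor C_21 = -28
Want det = 0: -28 + (v - 5) * -28 = 0
  (v - 5) = 28 / -28 = -1
  v = 5 + (-1) = 4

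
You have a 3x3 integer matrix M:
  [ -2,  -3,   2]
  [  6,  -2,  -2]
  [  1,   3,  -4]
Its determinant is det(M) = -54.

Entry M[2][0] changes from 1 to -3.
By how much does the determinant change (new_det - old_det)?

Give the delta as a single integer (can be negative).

Answer: -40

Derivation:
Cofactor C_20 = 10
Entry delta = -3 - 1 = -4
Det delta = entry_delta * cofactor = -4 * 10 = -40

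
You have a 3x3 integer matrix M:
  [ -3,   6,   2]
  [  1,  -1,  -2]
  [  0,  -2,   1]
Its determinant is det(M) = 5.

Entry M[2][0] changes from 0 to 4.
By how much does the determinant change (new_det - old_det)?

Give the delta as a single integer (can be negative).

Answer: -40

Derivation:
Cofactor C_20 = -10
Entry delta = 4 - 0 = 4
Det delta = entry_delta * cofactor = 4 * -10 = -40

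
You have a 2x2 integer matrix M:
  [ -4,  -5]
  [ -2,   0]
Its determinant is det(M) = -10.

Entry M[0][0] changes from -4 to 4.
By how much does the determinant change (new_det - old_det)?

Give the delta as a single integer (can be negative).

Cofactor C_00 = 0
Entry delta = 4 - -4 = 8
Det delta = entry_delta * cofactor = 8 * 0 = 0

Answer: 0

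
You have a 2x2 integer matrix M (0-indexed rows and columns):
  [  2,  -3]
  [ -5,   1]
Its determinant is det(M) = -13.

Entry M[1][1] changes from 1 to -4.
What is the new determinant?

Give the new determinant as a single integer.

det is linear in row 1: changing M[1][1] by delta changes det by delta * cofactor(1,1).
Cofactor C_11 = (-1)^(1+1) * minor(1,1) = 2
Entry delta = -4 - 1 = -5
Det delta = -5 * 2 = -10
New det = -13 + -10 = -23

Answer: -23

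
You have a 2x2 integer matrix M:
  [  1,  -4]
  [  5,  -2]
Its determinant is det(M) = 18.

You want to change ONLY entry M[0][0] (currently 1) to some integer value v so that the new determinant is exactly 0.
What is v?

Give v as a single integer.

Answer: 10

Derivation:
det is linear in entry M[0][0]: det = old_det + (v - 1) * C_00
Cofactor C_00 = -2
Want det = 0: 18 + (v - 1) * -2 = 0
  (v - 1) = -18 / -2 = 9
  v = 1 + (9) = 10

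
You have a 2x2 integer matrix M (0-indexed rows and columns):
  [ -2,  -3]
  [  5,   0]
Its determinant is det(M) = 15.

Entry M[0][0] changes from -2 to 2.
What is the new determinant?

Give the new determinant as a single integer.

det is linear in row 0: changing M[0][0] by delta changes det by delta * cofactor(0,0).
Cofactor C_00 = (-1)^(0+0) * minor(0,0) = 0
Entry delta = 2 - -2 = 4
Det delta = 4 * 0 = 0
New det = 15 + 0 = 15

Answer: 15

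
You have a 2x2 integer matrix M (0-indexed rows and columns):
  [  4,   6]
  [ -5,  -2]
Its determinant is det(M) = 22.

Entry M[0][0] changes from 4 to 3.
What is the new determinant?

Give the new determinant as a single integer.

Answer: 24

Derivation:
det is linear in row 0: changing M[0][0] by delta changes det by delta * cofactor(0,0).
Cofactor C_00 = (-1)^(0+0) * minor(0,0) = -2
Entry delta = 3 - 4 = -1
Det delta = -1 * -2 = 2
New det = 22 + 2 = 24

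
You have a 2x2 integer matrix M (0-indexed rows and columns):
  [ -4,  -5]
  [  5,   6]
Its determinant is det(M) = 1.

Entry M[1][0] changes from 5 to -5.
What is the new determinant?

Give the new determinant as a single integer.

det is linear in row 1: changing M[1][0] by delta changes det by delta * cofactor(1,0).
Cofactor C_10 = (-1)^(1+0) * minor(1,0) = 5
Entry delta = -5 - 5 = -10
Det delta = -10 * 5 = -50
New det = 1 + -50 = -49

Answer: -49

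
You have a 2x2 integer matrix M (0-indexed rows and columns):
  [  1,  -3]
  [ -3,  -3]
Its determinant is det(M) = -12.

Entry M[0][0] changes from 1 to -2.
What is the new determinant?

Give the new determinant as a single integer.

Answer: -3

Derivation:
det is linear in row 0: changing M[0][0] by delta changes det by delta * cofactor(0,0).
Cofactor C_00 = (-1)^(0+0) * minor(0,0) = -3
Entry delta = -2 - 1 = -3
Det delta = -3 * -3 = 9
New det = -12 + 9 = -3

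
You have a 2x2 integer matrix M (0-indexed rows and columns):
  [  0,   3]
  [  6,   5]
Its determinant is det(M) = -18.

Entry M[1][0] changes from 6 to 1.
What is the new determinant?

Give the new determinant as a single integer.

Answer: -3

Derivation:
det is linear in row 1: changing M[1][0] by delta changes det by delta * cofactor(1,0).
Cofactor C_10 = (-1)^(1+0) * minor(1,0) = -3
Entry delta = 1 - 6 = -5
Det delta = -5 * -3 = 15
New det = -18 + 15 = -3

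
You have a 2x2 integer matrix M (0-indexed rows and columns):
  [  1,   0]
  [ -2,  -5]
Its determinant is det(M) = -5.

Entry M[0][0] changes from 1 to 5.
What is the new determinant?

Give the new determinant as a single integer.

det is linear in row 0: changing M[0][0] by delta changes det by delta * cofactor(0,0).
Cofactor C_00 = (-1)^(0+0) * minor(0,0) = -5
Entry delta = 5 - 1 = 4
Det delta = 4 * -5 = -20
New det = -5 + -20 = -25

Answer: -25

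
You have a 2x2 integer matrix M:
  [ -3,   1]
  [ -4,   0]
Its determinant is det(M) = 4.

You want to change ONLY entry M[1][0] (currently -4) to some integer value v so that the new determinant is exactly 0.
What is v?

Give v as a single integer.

Answer: 0

Derivation:
det is linear in entry M[1][0]: det = old_det + (v - -4) * C_10
Cofactor C_10 = -1
Want det = 0: 4 + (v - -4) * -1 = 0
  (v - -4) = -4 / -1 = 4
  v = -4 + (4) = 0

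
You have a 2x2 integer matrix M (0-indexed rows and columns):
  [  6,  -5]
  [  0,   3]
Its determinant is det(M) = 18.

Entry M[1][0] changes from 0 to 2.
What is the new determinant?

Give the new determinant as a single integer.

Answer: 28

Derivation:
det is linear in row 1: changing M[1][0] by delta changes det by delta * cofactor(1,0).
Cofactor C_10 = (-1)^(1+0) * minor(1,0) = 5
Entry delta = 2 - 0 = 2
Det delta = 2 * 5 = 10
New det = 18 + 10 = 28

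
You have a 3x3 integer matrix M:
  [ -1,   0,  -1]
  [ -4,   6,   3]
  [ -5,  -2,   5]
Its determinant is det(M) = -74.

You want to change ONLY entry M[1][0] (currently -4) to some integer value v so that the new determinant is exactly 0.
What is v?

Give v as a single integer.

det is linear in entry M[1][0]: det = old_det + (v - -4) * C_10
Cofactor C_10 = 2
Want det = 0: -74 + (v - -4) * 2 = 0
  (v - -4) = 74 / 2 = 37
  v = -4 + (37) = 33

Answer: 33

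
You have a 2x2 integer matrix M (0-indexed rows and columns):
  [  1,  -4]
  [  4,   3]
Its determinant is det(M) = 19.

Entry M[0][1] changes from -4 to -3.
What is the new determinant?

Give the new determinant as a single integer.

Answer: 15

Derivation:
det is linear in row 0: changing M[0][1] by delta changes det by delta * cofactor(0,1).
Cofactor C_01 = (-1)^(0+1) * minor(0,1) = -4
Entry delta = -3 - -4 = 1
Det delta = 1 * -4 = -4
New det = 19 + -4 = 15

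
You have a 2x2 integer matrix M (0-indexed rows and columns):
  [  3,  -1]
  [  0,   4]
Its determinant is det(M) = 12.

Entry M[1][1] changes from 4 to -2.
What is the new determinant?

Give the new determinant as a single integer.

det is linear in row 1: changing M[1][1] by delta changes det by delta * cofactor(1,1).
Cofactor C_11 = (-1)^(1+1) * minor(1,1) = 3
Entry delta = -2 - 4 = -6
Det delta = -6 * 3 = -18
New det = 12 + -18 = -6

Answer: -6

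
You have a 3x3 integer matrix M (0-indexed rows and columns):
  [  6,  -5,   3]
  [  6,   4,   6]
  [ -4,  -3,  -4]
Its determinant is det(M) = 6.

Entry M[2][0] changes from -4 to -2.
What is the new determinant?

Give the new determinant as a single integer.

det is linear in row 2: changing M[2][0] by delta changes det by delta * cofactor(2,0).
Cofactor C_20 = (-1)^(2+0) * minor(2,0) = -42
Entry delta = -2 - -4 = 2
Det delta = 2 * -42 = -84
New det = 6 + -84 = -78

Answer: -78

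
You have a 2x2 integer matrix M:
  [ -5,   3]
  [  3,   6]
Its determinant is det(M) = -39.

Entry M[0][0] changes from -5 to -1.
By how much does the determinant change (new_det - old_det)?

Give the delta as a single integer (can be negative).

Cofactor C_00 = 6
Entry delta = -1 - -5 = 4
Det delta = entry_delta * cofactor = 4 * 6 = 24

Answer: 24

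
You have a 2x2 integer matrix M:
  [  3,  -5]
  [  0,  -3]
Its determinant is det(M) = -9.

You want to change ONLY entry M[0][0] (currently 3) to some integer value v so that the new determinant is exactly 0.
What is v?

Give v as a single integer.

Answer: 0

Derivation:
det is linear in entry M[0][0]: det = old_det + (v - 3) * C_00
Cofactor C_00 = -3
Want det = 0: -9 + (v - 3) * -3 = 0
  (v - 3) = 9 / -3 = -3
  v = 3 + (-3) = 0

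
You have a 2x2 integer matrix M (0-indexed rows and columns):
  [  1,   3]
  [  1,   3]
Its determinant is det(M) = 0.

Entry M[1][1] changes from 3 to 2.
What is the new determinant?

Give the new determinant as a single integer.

det is linear in row 1: changing M[1][1] by delta changes det by delta * cofactor(1,1).
Cofactor C_11 = (-1)^(1+1) * minor(1,1) = 1
Entry delta = 2 - 3 = -1
Det delta = -1 * 1 = -1
New det = 0 + -1 = -1

Answer: -1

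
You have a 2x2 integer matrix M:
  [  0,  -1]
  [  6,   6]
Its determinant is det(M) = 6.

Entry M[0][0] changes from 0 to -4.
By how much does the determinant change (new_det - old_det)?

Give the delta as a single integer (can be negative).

Cofactor C_00 = 6
Entry delta = -4 - 0 = -4
Det delta = entry_delta * cofactor = -4 * 6 = -24

Answer: -24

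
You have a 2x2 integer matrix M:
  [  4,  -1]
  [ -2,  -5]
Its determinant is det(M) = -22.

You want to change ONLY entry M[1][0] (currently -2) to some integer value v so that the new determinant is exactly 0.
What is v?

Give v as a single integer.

Answer: 20

Derivation:
det is linear in entry M[1][0]: det = old_det + (v - -2) * C_10
Cofactor C_10 = 1
Want det = 0: -22 + (v - -2) * 1 = 0
  (v - -2) = 22 / 1 = 22
  v = -2 + (22) = 20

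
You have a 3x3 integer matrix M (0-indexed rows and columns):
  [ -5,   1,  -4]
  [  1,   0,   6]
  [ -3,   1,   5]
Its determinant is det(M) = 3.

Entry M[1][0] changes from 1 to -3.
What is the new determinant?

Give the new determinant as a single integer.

Answer: 39

Derivation:
det is linear in row 1: changing M[1][0] by delta changes det by delta * cofactor(1,0).
Cofactor C_10 = (-1)^(1+0) * minor(1,0) = -9
Entry delta = -3 - 1 = -4
Det delta = -4 * -9 = 36
New det = 3 + 36 = 39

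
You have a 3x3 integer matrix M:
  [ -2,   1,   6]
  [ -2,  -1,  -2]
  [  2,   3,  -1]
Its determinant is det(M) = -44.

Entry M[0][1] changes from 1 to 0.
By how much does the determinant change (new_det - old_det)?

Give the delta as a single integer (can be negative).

Cofactor C_01 = -6
Entry delta = 0 - 1 = -1
Det delta = entry_delta * cofactor = -1 * -6 = 6

Answer: 6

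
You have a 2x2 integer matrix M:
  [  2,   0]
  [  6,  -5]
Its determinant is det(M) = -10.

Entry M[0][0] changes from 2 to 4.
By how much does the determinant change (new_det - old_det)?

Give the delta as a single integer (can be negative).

Cofactor C_00 = -5
Entry delta = 4 - 2 = 2
Det delta = entry_delta * cofactor = 2 * -5 = -10

Answer: -10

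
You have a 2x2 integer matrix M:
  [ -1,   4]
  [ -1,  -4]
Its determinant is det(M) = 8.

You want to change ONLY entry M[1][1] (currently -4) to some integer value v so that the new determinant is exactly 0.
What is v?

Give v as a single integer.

Answer: 4

Derivation:
det is linear in entry M[1][1]: det = old_det + (v - -4) * C_11
Cofactor C_11 = -1
Want det = 0: 8 + (v - -4) * -1 = 0
  (v - -4) = -8 / -1 = 8
  v = -4 + (8) = 4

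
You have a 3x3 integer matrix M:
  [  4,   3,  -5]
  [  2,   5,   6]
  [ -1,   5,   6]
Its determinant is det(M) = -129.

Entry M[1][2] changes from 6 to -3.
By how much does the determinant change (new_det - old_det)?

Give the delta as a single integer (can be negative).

Answer: 207

Derivation:
Cofactor C_12 = -23
Entry delta = -3 - 6 = -9
Det delta = entry_delta * cofactor = -9 * -23 = 207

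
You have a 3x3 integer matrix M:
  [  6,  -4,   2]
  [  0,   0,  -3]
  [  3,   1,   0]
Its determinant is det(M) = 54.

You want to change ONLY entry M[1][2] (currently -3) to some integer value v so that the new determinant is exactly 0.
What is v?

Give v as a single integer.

Answer: 0

Derivation:
det is linear in entry M[1][2]: det = old_det + (v - -3) * C_12
Cofactor C_12 = -18
Want det = 0: 54 + (v - -3) * -18 = 0
  (v - -3) = -54 / -18 = 3
  v = -3 + (3) = 0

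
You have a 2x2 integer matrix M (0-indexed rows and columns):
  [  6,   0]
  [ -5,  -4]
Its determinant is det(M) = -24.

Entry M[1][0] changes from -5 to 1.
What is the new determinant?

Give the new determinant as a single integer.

det is linear in row 1: changing M[1][0] by delta changes det by delta * cofactor(1,0).
Cofactor C_10 = (-1)^(1+0) * minor(1,0) = 0
Entry delta = 1 - -5 = 6
Det delta = 6 * 0 = 0
New det = -24 + 0 = -24

Answer: -24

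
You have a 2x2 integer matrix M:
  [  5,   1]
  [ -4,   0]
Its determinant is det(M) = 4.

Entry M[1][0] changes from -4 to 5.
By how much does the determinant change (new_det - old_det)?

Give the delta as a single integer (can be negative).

Cofactor C_10 = -1
Entry delta = 5 - -4 = 9
Det delta = entry_delta * cofactor = 9 * -1 = -9

Answer: -9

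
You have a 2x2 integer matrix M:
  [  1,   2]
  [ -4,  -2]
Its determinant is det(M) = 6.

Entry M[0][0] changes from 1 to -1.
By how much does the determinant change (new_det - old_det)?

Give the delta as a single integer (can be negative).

Answer: 4

Derivation:
Cofactor C_00 = -2
Entry delta = -1 - 1 = -2
Det delta = entry_delta * cofactor = -2 * -2 = 4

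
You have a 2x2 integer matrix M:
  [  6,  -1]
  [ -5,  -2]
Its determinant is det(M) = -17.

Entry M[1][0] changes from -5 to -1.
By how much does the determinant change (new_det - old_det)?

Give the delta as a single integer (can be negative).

Answer: 4

Derivation:
Cofactor C_10 = 1
Entry delta = -1 - -5 = 4
Det delta = entry_delta * cofactor = 4 * 1 = 4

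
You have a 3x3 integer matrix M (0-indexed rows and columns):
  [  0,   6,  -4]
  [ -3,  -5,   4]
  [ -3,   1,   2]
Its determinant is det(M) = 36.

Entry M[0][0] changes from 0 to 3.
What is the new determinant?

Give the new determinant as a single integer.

Answer: -6

Derivation:
det is linear in row 0: changing M[0][0] by delta changes det by delta * cofactor(0,0).
Cofactor C_00 = (-1)^(0+0) * minor(0,0) = -14
Entry delta = 3 - 0 = 3
Det delta = 3 * -14 = -42
New det = 36 + -42 = -6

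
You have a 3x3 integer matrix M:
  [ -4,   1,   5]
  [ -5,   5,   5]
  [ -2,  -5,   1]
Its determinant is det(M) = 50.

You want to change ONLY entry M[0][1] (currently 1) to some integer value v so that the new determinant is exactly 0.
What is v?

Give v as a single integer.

det is linear in entry M[0][1]: det = old_det + (v - 1) * C_01
Cofactor C_01 = -5
Want det = 0: 50 + (v - 1) * -5 = 0
  (v - 1) = -50 / -5 = 10
  v = 1 + (10) = 11

Answer: 11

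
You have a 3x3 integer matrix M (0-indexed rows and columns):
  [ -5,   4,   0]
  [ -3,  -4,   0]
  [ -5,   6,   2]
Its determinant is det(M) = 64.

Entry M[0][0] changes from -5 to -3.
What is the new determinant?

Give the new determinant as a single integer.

Answer: 48

Derivation:
det is linear in row 0: changing M[0][0] by delta changes det by delta * cofactor(0,0).
Cofactor C_00 = (-1)^(0+0) * minor(0,0) = -8
Entry delta = -3 - -5 = 2
Det delta = 2 * -8 = -16
New det = 64 + -16 = 48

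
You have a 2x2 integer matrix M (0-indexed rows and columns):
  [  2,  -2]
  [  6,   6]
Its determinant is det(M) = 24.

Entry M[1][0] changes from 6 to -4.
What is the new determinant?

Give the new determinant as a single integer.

Answer: 4

Derivation:
det is linear in row 1: changing M[1][0] by delta changes det by delta * cofactor(1,0).
Cofactor C_10 = (-1)^(1+0) * minor(1,0) = 2
Entry delta = -4 - 6 = -10
Det delta = -10 * 2 = -20
New det = 24 + -20 = 4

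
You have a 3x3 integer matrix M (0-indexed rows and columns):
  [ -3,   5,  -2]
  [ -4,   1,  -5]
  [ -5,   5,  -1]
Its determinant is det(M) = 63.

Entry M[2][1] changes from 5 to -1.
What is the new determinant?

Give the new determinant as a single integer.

Answer: 105

Derivation:
det is linear in row 2: changing M[2][1] by delta changes det by delta * cofactor(2,1).
Cofactor C_21 = (-1)^(2+1) * minor(2,1) = -7
Entry delta = -1 - 5 = -6
Det delta = -6 * -7 = 42
New det = 63 + 42 = 105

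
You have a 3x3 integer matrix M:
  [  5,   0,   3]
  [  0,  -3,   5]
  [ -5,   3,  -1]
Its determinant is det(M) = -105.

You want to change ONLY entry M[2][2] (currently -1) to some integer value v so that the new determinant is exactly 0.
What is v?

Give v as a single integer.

Answer: -8

Derivation:
det is linear in entry M[2][2]: det = old_det + (v - -1) * C_22
Cofactor C_22 = -15
Want det = 0: -105 + (v - -1) * -15 = 0
  (v - -1) = 105 / -15 = -7
  v = -1 + (-7) = -8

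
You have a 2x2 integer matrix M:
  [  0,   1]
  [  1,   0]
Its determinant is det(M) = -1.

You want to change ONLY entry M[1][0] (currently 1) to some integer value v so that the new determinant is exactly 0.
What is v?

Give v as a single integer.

det is linear in entry M[1][0]: det = old_det + (v - 1) * C_10
Cofactor C_10 = -1
Want det = 0: -1 + (v - 1) * -1 = 0
  (v - 1) = 1 / -1 = -1
  v = 1 + (-1) = 0

Answer: 0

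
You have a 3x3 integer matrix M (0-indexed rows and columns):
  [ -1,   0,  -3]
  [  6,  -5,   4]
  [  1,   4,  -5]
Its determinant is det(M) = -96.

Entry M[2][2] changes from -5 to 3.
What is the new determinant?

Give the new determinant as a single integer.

det is linear in row 2: changing M[2][2] by delta changes det by delta * cofactor(2,2).
Cofactor C_22 = (-1)^(2+2) * minor(2,2) = 5
Entry delta = 3 - -5 = 8
Det delta = 8 * 5 = 40
New det = -96 + 40 = -56

Answer: -56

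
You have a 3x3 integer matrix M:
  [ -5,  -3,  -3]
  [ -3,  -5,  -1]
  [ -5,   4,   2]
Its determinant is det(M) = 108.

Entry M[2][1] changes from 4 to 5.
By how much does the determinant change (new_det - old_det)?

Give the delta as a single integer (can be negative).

Answer: 4

Derivation:
Cofactor C_21 = 4
Entry delta = 5 - 4 = 1
Det delta = entry_delta * cofactor = 1 * 4 = 4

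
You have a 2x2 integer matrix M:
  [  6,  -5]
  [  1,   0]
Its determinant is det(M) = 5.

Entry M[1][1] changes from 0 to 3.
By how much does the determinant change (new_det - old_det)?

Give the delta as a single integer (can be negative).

Answer: 18

Derivation:
Cofactor C_11 = 6
Entry delta = 3 - 0 = 3
Det delta = entry_delta * cofactor = 3 * 6 = 18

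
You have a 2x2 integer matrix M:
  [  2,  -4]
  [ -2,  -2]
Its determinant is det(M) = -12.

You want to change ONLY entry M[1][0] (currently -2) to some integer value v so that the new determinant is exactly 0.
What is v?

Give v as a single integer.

det is linear in entry M[1][0]: det = old_det + (v - -2) * C_10
Cofactor C_10 = 4
Want det = 0: -12 + (v - -2) * 4 = 0
  (v - -2) = 12 / 4 = 3
  v = -2 + (3) = 1

Answer: 1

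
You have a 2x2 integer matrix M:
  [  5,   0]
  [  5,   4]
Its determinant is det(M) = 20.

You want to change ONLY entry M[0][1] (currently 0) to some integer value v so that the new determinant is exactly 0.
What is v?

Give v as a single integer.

det is linear in entry M[0][1]: det = old_det + (v - 0) * C_01
Cofactor C_01 = -5
Want det = 0: 20 + (v - 0) * -5 = 0
  (v - 0) = -20 / -5 = 4
  v = 0 + (4) = 4

Answer: 4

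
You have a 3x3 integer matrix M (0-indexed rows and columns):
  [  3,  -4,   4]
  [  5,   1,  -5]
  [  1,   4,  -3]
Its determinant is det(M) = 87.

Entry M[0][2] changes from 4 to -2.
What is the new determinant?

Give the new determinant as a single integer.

Answer: -27

Derivation:
det is linear in row 0: changing M[0][2] by delta changes det by delta * cofactor(0,2).
Cofactor C_02 = (-1)^(0+2) * minor(0,2) = 19
Entry delta = -2 - 4 = -6
Det delta = -6 * 19 = -114
New det = 87 + -114 = -27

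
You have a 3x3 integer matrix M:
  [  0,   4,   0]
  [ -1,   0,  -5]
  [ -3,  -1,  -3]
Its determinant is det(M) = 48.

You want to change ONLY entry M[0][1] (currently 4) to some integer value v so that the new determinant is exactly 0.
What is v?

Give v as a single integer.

Answer: 0

Derivation:
det is linear in entry M[0][1]: det = old_det + (v - 4) * C_01
Cofactor C_01 = 12
Want det = 0: 48 + (v - 4) * 12 = 0
  (v - 4) = -48 / 12 = -4
  v = 4 + (-4) = 0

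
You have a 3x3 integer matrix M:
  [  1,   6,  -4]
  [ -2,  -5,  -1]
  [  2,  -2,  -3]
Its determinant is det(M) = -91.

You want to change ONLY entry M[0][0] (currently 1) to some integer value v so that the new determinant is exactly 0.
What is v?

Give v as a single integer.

det is linear in entry M[0][0]: det = old_det + (v - 1) * C_00
Cofactor C_00 = 13
Want det = 0: -91 + (v - 1) * 13 = 0
  (v - 1) = 91 / 13 = 7
  v = 1 + (7) = 8

Answer: 8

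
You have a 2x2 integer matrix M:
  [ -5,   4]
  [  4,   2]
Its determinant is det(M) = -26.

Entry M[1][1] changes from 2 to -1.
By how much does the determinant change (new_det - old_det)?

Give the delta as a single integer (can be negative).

Answer: 15

Derivation:
Cofactor C_11 = -5
Entry delta = -1 - 2 = -3
Det delta = entry_delta * cofactor = -3 * -5 = 15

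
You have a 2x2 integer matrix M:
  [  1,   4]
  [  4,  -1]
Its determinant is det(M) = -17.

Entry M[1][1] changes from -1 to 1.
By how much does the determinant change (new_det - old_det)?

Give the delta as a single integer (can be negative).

Answer: 2

Derivation:
Cofactor C_11 = 1
Entry delta = 1 - -1 = 2
Det delta = entry_delta * cofactor = 2 * 1 = 2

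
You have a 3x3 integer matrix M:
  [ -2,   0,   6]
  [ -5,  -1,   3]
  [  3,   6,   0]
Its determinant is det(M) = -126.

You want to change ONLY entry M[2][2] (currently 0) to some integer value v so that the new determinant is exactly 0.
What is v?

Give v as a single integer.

det is linear in entry M[2][2]: det = old_det + (v - 0) * C_22
Cofactor C_22 = 2
Want det = 0: -126 + (v - 0) * 2 = 0
  (v - 0) = 126 / 2 = 63
  v = 0 + (63) = 63

Answer: 63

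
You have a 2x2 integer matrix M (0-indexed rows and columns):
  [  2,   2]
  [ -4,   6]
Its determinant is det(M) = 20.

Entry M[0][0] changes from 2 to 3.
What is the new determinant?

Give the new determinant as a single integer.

Answer: 26

Derivation:
det is linear in row 0: changing M[0][0] by delta changes det by delta * cofactor(0,0).
Cofactor C_00 = (-1)^(0+0) * minor(0,0) = 6
Entry delta = 3 - 2 = 1
Det delta = 1 * 6 = 6
New det = 20 + 6 = 26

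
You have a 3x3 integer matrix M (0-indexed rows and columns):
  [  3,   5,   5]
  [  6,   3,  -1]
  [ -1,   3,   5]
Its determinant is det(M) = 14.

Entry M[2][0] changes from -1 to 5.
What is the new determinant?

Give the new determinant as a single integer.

det is linear in row 2: changing M[2][0] by delta changes det by delta * cofactor(2,0).
Cofactor C_20 = (-1)^(2+0) * minor(2,0) = -20
Entry delta = 5 - -1 = 6
Det delta = 6 * -20 = -120
New det = 14 + -120 = -106

Answer: -106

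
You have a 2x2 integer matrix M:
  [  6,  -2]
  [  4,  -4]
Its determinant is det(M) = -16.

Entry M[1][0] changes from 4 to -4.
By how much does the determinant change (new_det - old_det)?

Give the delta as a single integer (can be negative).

Cofactor C_10 = 2
Entry delta = -4 - 4 = -8
Det delta = entry_delta * cofactor = -8 * 2 = -16

Answer: -16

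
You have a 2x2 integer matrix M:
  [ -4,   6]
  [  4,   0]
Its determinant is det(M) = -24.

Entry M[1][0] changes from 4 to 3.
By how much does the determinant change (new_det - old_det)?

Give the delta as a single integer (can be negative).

Cofactor C_10 = -6
Entry delta = 3 - 4 = -1
Det delta = entry_delta * cofactor = -1 * -6 = 6

Answer: 6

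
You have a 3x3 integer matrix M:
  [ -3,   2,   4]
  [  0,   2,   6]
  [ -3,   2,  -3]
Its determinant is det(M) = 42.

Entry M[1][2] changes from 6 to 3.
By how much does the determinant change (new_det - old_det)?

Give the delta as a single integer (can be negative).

Answer: 0

Derivation:
Cofactor C_12 = 0
Entry delta = 3 - 6 = -3
Det delta = entry_delta * cofactor = -3 * 0 = 0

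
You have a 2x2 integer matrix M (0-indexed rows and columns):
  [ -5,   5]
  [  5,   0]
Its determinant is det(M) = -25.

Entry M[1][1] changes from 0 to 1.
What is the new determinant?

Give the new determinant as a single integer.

det is linear in row 1: changing M[1][1] by delta changes det by delta * cofactor(1,1).
Cofactor C_11 = (-1)^(1+1) * minor(1,1) = -5
Entry delta = 1 - 0 = 1
Det delta = 1 * -5 = -5
New det = -25 + -5 = -30

Answer: -30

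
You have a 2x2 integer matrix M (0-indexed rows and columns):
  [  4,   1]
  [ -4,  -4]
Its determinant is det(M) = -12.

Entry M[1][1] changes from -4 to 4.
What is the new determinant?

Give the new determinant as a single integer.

Answer: 20

Derivation:
det is linear in row 1: changing M[1][1] by delta changes det by delta * cofactor(1,1).
Cofactor C_11 = (-1)^(1+1) * minor(1,1) = 4
Entry delta = 4 - -4 = 8
Det delta = 8 * 4 = 32
New det = -12 + 32 = 20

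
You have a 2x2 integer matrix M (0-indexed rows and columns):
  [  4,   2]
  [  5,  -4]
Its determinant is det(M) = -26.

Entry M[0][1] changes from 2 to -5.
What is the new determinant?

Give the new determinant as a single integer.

det is linear in row 0: changing M[0][1] by delta changes det by delta * cofactor(0,1).
Cofactor C_01 = (-1)^(0+1) * minor(0,1) = -5
Entry delta = -5 - 2 = -7
Det delta = -7 * -5 = 35
New det = -26 + 35 = 9

Answer: 9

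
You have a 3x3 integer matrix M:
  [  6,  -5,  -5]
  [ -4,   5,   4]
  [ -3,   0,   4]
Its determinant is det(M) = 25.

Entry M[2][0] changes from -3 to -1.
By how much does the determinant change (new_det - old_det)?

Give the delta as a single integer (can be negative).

Cofactor C_20 = 5
Entry delta = -1 - -3 = 2
Det delta = entry_delta * cofactor = 2 * 5 = 10

Answer: 10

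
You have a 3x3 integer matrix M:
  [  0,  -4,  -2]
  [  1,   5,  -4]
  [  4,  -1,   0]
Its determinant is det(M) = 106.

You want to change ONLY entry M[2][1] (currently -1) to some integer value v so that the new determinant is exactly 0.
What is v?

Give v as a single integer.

Answer: 52

Derivation:
det is linear in entry M[2][1]: det = old_det + (v - -1) * C_21
Cofactor C_21 = -2
Want det = 0: 106 + (v - -1) * -2 = 0
  (v - -1) = -106 / -2 = 53
  v = -1 + (53) = 52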